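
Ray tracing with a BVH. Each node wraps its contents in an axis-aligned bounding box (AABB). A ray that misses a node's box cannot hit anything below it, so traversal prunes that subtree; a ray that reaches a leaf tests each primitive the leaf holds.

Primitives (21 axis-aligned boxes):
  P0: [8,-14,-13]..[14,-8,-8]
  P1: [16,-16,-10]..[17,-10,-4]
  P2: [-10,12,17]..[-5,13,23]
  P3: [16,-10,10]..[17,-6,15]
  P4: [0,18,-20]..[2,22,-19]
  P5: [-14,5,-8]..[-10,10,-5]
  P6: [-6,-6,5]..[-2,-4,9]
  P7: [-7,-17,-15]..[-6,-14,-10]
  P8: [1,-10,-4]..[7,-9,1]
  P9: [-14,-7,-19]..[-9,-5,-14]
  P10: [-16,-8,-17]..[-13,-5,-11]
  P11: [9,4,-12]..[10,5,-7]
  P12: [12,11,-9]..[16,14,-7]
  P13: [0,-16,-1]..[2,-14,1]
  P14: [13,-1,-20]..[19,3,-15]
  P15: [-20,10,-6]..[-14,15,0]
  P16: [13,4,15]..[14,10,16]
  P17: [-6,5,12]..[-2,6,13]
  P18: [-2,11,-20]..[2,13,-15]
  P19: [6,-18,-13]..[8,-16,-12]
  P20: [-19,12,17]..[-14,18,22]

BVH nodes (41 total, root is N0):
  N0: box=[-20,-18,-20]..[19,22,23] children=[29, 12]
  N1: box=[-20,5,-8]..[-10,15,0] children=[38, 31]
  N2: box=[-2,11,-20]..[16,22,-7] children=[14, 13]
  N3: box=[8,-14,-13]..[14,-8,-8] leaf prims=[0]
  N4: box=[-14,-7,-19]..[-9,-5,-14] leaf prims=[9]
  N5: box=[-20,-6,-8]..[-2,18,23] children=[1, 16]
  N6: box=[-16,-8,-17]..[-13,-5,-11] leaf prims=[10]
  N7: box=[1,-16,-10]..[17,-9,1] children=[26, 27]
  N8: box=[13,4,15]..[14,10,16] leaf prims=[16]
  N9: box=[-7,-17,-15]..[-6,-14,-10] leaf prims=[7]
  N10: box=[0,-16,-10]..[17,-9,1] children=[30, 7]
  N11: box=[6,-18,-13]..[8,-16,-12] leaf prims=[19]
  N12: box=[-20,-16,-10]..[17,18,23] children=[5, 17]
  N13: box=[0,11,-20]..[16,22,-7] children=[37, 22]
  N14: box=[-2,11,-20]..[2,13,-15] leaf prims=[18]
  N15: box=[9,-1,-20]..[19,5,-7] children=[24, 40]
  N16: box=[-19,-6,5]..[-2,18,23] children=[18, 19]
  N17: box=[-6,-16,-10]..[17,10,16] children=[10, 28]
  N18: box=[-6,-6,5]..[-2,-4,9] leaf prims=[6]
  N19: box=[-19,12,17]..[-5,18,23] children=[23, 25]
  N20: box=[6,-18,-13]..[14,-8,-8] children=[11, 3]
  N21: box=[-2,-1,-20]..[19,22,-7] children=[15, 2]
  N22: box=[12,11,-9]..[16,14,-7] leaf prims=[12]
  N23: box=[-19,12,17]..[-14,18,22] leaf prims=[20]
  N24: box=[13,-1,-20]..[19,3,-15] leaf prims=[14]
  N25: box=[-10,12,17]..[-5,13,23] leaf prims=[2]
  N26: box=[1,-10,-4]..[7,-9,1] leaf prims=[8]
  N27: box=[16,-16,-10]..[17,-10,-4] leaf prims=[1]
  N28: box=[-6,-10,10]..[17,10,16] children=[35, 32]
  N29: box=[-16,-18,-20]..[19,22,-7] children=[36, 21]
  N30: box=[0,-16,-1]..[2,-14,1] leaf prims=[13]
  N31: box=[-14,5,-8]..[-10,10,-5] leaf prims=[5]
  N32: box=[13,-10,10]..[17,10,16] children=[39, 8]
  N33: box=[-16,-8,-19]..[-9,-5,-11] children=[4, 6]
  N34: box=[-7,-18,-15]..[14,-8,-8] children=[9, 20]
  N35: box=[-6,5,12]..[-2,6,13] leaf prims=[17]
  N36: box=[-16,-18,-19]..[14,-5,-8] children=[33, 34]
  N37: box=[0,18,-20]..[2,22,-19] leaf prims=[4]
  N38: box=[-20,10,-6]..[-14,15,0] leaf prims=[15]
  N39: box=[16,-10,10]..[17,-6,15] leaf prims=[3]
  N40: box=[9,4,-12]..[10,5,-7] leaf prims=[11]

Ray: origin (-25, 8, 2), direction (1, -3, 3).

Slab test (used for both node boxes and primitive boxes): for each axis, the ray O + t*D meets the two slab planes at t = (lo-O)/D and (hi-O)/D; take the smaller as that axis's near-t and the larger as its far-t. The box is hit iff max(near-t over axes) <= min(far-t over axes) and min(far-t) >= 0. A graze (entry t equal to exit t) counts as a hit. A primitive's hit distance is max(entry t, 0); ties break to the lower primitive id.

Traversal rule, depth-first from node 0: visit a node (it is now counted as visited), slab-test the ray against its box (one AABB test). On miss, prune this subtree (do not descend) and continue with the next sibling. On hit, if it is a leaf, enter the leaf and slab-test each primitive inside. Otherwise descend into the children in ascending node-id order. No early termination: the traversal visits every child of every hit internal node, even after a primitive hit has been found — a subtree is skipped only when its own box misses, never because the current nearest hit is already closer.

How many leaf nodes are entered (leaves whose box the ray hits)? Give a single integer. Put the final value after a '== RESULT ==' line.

Traverse from the root:
N0 x:[5,44] y:[-14/3,26/3] z:[-22/3,7] -> hit [5,7], descend [12, 29]
  N12 x:[5,42] y:[-10/3,8] z:[-4,7] -> hit [5,7], descend [5, 17]
    N5 x:[5,23] y:[-10/3,14/3] z:[-10/3,7] -> miss, prune
    N17 x:[19,42] y:[-2/3,8] z:[-4,14/3] -> miss, prune
  N29 x:[9,44] y:[-14/3,26/3] z:[-22/3,-3] -> miss, prune

order=[0, 12, 5, 17, 29]  |boxes|=5  |leaves|=0  hit=miss

== RESULT ==
0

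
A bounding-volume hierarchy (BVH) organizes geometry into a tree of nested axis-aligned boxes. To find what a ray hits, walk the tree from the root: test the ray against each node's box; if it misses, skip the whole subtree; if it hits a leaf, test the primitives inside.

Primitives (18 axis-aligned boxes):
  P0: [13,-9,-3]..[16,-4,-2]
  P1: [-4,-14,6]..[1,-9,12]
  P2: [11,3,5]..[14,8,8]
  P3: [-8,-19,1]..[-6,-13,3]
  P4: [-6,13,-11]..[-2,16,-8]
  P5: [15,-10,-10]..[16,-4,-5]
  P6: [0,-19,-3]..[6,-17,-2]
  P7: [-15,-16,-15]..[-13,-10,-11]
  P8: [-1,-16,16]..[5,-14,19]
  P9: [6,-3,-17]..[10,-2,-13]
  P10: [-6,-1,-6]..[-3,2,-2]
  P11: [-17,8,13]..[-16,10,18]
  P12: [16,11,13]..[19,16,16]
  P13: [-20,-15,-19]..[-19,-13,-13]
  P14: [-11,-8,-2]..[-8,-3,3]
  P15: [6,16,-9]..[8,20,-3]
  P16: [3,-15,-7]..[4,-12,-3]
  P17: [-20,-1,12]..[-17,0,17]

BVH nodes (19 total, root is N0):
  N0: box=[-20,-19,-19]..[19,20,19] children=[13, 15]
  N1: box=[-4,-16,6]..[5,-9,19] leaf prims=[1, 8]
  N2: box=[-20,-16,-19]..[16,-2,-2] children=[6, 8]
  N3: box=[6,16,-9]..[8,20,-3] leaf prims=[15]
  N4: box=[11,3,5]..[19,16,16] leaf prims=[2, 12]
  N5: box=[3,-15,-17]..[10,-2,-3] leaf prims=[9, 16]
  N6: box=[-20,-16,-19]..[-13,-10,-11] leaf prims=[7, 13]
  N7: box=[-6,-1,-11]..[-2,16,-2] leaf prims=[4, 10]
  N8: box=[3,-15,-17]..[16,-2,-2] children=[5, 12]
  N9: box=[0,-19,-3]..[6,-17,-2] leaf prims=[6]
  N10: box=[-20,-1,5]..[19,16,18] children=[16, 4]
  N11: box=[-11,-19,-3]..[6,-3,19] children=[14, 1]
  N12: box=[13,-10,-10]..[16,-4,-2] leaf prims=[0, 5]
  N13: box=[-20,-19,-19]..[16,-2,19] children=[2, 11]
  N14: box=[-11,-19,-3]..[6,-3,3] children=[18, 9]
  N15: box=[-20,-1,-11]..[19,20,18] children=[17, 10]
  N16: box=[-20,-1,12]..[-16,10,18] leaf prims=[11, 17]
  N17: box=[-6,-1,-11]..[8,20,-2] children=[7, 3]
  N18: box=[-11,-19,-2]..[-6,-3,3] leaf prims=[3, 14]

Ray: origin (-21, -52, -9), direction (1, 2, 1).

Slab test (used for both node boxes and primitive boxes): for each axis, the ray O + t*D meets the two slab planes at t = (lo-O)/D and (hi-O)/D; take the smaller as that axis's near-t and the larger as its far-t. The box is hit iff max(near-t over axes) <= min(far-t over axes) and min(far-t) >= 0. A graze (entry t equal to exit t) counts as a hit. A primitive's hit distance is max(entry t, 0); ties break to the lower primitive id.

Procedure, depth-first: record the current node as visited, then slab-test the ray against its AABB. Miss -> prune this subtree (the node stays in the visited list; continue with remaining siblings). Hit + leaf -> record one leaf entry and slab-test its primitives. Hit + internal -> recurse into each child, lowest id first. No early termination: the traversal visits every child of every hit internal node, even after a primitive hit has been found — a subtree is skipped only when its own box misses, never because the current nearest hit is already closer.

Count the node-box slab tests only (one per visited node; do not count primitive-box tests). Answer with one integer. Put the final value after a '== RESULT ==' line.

Traverse from the root:
N0 x:[1,40] y:[33/2,36] z:[-10,28] -> hit [33/2,28], descend [13, 15]
  N13 x:[1,37] y:[33/2,25] z:[-10,28] -> hit [33/2,25], descend [2, 11]
    N2 x:[1,37] y:[18,25] z:[-10,7] -> miss, prune
    N11 x:[10,27] y:[33/2,49/2] z:[6,28] -> hit [33/2,49/2], descend [1, 14]
      N1 x:[17,26] y:[18,43/2] z:[15,28] -> hit [18,43/2] leaf, test {P1@t=19, P8(miss)}
      N14 x:[10,27] y:[33/2,49/2] z:[6,12] -> miss, prune
  N15 x:[1,40] y:[51/2,36] z:[-2,27] -> hit [51/2,27], descend [10, 17]
    N10 x:[1,40] y:[51/2,34] z:[14,27] -> hit [51/2,27], descend [4, 16]
      N4 x:[32,40] y:[55/2,34] z:[14,25] -> miss, prune
      N16 x:[1,5] y:[51/2,31] z:[21,27] -> miss, prune
    N17 x:[15,29] y:[51/2,36] z:[-2,7] -> miss, prune

Visited [0, 13, 2, 11, 1, 14, 15, 10, 4, 16, 17]. Tests: 11 box, 1 leaf. Nearest: P1.

== RESULT ==
11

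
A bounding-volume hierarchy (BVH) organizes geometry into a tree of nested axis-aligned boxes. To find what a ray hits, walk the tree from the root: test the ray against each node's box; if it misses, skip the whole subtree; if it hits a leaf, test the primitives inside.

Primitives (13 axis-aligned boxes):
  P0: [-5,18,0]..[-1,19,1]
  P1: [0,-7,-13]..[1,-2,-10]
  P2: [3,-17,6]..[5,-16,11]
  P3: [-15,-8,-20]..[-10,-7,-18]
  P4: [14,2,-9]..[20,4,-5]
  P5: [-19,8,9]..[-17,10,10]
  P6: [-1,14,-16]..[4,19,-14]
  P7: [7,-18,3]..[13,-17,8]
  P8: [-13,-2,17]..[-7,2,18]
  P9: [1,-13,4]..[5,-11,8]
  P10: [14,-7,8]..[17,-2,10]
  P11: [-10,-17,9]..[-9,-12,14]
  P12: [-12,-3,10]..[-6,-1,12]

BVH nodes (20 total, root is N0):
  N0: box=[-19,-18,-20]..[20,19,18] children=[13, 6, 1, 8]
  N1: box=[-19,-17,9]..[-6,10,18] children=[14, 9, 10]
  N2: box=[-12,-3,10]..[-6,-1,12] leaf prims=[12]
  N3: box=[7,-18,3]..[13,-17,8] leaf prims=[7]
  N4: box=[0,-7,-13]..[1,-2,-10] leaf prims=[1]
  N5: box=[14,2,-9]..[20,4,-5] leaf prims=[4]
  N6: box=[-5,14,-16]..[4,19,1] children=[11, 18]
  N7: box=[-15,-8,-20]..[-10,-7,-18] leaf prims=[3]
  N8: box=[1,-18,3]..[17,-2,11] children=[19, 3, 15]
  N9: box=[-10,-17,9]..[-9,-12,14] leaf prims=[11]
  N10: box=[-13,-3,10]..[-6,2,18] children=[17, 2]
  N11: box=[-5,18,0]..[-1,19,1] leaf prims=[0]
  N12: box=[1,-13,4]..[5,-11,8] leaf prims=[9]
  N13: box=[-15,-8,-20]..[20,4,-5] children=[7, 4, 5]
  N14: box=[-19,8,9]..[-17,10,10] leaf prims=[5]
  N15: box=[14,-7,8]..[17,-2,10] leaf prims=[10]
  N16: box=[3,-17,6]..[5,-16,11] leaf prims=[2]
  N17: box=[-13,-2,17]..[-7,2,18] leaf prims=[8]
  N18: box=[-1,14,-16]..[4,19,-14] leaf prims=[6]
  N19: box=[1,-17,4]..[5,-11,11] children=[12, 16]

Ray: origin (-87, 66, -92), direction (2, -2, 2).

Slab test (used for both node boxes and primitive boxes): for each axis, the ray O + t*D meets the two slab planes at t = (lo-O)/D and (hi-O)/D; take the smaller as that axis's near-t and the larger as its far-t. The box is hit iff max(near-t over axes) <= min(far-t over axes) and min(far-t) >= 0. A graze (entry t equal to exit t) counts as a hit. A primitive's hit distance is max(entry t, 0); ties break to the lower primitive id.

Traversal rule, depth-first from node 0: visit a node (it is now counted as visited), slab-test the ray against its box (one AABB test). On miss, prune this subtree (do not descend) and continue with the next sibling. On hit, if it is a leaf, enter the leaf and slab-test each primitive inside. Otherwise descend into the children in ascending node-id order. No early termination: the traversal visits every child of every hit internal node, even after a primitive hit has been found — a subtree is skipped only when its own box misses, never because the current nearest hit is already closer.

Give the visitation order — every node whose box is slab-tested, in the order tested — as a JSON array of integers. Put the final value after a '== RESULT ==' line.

Trace the traversal:
N0 x:[34,107/2] y:[47/2,42] z:[36,55] -> hit [36,42], descend [1, 6, 8, 13]
  N1 x:[34,81/2] y:[28,83/2] z:[101/2,55] -> miss, prune
  N6 x:[41,91/2] y:[47/2,26] z:[38,93/2] -> miss, prune
  N8 x:[44,52] y:[34,42] z:[95/2,103/2] -> miss, prune
  N13 x:[36,107/2] y:[31,37] z:[36,87/2] -> hit [36,37], descend [4, 5, 7]
    N4 x:[87/2,44] y:[34,73/2] z:[79/2,41] -> miss, prune
    N5 x:[101/2,107/2] y:[31,32] z:[83/2,87/2] -> miss, prune
    N7 x:[36,77/2] y:[73/2,37] z:[36,37] -> hit [73/2,37] leaf, test {P3@t=73/2}

Visited [0, 1, 6, 8, 13, 4, 5, 7]. Tests: 8 box, 1 leaf. Nearest: P3.

== RESULT ==
[0, 1, 6, 8, 13, 4, 5, 7]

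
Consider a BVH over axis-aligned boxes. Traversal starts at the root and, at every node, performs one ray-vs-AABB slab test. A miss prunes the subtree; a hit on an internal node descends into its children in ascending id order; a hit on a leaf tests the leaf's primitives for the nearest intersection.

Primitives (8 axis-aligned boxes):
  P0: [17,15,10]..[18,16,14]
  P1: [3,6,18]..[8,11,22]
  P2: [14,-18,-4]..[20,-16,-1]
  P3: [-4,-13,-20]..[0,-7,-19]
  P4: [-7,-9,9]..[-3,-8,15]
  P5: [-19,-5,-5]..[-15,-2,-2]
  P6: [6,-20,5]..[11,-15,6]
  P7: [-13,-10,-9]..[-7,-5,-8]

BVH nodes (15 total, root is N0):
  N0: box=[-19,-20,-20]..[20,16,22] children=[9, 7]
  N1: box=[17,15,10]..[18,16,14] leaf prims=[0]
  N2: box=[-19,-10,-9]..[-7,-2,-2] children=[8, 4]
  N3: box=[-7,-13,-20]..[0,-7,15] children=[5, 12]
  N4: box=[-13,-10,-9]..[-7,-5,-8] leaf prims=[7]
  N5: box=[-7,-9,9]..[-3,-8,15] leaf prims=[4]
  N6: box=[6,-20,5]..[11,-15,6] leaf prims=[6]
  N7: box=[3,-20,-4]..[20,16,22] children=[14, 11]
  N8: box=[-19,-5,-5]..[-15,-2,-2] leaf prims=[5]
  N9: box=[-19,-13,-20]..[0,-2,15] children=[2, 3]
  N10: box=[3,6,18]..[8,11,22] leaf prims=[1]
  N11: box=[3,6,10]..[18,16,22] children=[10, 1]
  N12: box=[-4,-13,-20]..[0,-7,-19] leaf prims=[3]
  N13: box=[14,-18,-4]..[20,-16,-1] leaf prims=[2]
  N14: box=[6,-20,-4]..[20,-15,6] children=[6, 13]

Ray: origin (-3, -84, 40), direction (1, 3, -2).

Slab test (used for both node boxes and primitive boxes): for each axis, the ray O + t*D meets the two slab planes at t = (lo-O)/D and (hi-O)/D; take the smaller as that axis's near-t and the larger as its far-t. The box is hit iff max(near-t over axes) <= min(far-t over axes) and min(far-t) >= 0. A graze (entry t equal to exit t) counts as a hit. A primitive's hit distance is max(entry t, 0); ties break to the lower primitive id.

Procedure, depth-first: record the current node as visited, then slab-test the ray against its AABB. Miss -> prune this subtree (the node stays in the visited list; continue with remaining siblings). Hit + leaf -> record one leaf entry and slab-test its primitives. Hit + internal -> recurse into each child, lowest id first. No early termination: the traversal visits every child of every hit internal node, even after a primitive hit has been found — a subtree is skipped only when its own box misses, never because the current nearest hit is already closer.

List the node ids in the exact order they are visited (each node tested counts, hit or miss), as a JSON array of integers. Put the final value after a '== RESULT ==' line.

Walk:
N0 x:[-16,23] y:[64/3,100/3] z:[9,30] -> hit [64/3,23], descend [7, 9]
  N7 x:[6,23] y:[64/3,100/3] z:[9,22] -> hit [64/3,22], descend [11, 14]
    N11 x:[6,21] y:[30,100/3] z:[9,15] -> miss, prune
    N14 x:[9,23] y:[64/3,23] z:[17,22] -> hit [64/3,22], descend [6, 13]
      N6 x:[9,14] y:[64/3,23] z:[17,35/2] -> miss, prune
      N13 x:[17,23] y:[22,68/3] z:[41/2,22] -> hit [22,22] leaf, test {P2@t=22}
  N9 x:[-16,3] y:[71/3,82/3] z:[25/2,30] -> miss, prune

7 AABB tests over nodes [0, 7, 11, 14, 6, 13, 9]; 1 leaf entered; closest P2.

== RESULT ==
[0, 7, 11, 14, 6, 13, 9]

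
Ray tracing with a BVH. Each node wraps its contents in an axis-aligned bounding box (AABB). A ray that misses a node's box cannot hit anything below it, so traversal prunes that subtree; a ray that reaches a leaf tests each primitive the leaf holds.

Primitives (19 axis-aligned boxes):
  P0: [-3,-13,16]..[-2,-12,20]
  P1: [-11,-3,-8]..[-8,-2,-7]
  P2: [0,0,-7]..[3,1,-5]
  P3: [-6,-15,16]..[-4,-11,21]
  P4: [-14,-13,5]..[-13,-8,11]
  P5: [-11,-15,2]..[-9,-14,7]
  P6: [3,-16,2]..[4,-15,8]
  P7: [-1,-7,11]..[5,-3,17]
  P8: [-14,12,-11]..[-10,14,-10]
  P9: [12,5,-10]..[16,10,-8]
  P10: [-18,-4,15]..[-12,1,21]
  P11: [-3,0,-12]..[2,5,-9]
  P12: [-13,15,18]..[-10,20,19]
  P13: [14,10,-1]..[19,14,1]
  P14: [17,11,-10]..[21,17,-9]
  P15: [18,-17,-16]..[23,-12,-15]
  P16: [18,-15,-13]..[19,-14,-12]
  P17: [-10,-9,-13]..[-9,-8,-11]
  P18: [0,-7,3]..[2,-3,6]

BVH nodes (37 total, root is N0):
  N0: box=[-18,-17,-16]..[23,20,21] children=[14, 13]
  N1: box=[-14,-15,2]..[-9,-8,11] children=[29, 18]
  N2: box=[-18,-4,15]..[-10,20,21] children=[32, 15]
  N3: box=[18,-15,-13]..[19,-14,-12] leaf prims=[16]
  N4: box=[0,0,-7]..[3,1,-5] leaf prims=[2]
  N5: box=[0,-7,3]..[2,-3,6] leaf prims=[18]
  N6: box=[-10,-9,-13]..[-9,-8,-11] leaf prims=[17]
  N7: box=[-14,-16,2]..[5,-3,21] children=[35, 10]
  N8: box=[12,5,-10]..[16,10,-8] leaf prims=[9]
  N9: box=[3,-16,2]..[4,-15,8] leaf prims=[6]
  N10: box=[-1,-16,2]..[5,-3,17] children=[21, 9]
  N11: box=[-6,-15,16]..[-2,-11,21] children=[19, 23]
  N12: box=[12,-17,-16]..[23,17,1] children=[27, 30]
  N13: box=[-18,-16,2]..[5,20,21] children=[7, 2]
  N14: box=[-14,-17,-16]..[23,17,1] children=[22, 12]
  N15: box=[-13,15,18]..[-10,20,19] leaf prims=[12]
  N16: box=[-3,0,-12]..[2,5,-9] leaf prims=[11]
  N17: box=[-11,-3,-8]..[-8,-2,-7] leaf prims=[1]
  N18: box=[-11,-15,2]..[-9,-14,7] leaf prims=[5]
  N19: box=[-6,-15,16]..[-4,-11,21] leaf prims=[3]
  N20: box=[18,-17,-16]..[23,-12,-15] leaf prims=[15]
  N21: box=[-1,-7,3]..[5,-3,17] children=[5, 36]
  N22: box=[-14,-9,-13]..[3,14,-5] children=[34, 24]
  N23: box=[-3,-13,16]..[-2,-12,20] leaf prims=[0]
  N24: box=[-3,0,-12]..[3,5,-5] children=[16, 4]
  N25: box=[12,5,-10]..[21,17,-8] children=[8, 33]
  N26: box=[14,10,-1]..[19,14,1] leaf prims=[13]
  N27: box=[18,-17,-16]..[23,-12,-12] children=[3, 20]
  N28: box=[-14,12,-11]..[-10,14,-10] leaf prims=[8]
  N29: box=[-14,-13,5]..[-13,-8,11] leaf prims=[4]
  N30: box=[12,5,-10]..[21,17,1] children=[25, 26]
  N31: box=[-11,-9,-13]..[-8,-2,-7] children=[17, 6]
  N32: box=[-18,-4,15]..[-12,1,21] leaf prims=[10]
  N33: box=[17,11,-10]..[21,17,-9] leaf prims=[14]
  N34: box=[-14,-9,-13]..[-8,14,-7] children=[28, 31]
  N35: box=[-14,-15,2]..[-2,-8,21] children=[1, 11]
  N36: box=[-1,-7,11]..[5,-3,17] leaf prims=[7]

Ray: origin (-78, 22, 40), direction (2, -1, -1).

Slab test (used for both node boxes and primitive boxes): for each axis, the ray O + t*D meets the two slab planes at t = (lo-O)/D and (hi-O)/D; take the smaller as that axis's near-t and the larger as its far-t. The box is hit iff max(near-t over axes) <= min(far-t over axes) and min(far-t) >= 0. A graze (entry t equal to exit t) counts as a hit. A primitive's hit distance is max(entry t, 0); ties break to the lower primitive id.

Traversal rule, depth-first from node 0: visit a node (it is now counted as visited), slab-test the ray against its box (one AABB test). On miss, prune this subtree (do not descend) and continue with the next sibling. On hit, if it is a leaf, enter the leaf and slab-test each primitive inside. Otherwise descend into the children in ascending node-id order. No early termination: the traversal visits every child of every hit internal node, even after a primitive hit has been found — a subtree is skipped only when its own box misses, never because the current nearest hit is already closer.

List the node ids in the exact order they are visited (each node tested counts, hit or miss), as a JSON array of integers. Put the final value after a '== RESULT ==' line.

Trace the traversal:
N0 x:[30,101/2] y:[2,39] z:[19,56] -> hit [30,39], descend [13, 14]
  N13 x:[30,83/2] y:[2,38] z:[19,38] -> hit [30,38], descend [2, 7]
    N2 x:[30,34] y:[2,26] z:[19,25] -> miss, prune
    N7 x:[32,83/2] y:[25,38] z:[19,38] -> hit [32,38], descend [10, 35]
      N10 x:[77/2,83/2] y:[25,38] z:[23,38] -> miss, prune
      N35 x:[32,38] y:[30,37] z:[19,38] -> hit [32,37], descend [1, 11]
        N1 x:[32,69/2] y:[30,37] z:[29,38] -> hit [32,69/2], descend [18, 29]
          N18 x:[67/2,69/2] y:[36,37] z:[33,38] -> miss, prune
          N29 x:[32,65/2] y:[30,35] z:[29,35] -> hit [32,65/2] leaf, test {P4@t=32}
        N11 x:[36,38] y:[33,37] z:[19,24] -> miss, prune
  N14 x:[32,101/2] y:[5,39] z:[39,56] -> hit [39,39], descend [12, 22]
    N12 x:[45,101/2] y:[5,39] z:[39,56] -> miss, prune
    N22 x:[32,81/2] y:[8,31] z:[45,53] -> miss, prune

13 AABB tests over nodes [0, 13, 2, 7, 10, 35, 1, 18, 29, 11, 14, 12, 22]; 1 leaf entered; closest P4.

== RESULT ==
[0, 13, 2, 7, 10, 35, 1, 18, 29, 11, 14, 12, 22]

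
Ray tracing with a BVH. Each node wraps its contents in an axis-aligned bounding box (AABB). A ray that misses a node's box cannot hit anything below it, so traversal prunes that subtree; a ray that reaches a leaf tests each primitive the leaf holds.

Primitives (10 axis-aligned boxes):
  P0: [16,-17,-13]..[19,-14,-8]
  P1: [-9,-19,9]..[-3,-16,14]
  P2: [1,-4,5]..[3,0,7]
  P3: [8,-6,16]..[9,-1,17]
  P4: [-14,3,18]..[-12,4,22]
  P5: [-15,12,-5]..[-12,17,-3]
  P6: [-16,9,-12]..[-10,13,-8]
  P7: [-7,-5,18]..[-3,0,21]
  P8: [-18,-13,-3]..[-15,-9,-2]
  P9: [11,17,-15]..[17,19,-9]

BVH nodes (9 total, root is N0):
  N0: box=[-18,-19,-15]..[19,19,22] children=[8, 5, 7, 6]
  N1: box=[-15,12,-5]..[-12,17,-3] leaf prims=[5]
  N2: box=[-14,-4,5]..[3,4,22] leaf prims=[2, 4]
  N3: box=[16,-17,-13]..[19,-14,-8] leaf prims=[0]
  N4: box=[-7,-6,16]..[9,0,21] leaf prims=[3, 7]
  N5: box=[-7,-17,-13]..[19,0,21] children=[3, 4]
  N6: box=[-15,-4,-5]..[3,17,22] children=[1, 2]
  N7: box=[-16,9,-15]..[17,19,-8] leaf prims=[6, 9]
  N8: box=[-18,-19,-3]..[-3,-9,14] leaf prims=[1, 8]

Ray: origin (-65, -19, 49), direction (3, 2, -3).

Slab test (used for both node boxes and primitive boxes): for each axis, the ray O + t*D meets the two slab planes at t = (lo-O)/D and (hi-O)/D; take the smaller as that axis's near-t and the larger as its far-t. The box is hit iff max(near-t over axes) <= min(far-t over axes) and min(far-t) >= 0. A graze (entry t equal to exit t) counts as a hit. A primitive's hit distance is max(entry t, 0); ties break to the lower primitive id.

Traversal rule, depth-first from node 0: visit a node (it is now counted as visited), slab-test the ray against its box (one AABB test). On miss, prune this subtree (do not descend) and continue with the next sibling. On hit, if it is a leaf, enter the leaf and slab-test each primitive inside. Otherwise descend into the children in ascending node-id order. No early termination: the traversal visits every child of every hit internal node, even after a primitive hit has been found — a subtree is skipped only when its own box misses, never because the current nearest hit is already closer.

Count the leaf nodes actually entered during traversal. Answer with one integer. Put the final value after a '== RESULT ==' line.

Traverse from the root:
N0 x:[47/3,28] y:[0,19] z:[9,64/3] -> hit [47/3,19], descend [5, 6, 7, 8]
  N5 x:[58/3,28] y:[1,19/2] z:[28/3,62/3] -> miss, prune
  N6 x:[50/3,68/3] y:[15/2,18] z:[9,18] -> hit [50/3,18], descend [1, 2]
    N1 x:[50/3,53/3] y:[31/2,18] z:[52/3,18] -> hit [52/3,53/3] leaf, test {P5@t=52/3}
    N2 x:[17,68/3] y:[15/2,23/2] z:[9,44/3] -> miss, prune
  N7 x:[49/3,82/3] y:[14,19] z:[19,64/3] -> hit [19,19] leaf, test {P6(miss), P9(miss)}
  N8 x:[47/3,62/3] y:[0,5] z:[35/3,52/3] -> miss, prune

Visited [0, 5, 6, 1, 2, 7, 8]. Tests: 7 box, 2 leaf. Nearest: P5.

== RESULT ==
2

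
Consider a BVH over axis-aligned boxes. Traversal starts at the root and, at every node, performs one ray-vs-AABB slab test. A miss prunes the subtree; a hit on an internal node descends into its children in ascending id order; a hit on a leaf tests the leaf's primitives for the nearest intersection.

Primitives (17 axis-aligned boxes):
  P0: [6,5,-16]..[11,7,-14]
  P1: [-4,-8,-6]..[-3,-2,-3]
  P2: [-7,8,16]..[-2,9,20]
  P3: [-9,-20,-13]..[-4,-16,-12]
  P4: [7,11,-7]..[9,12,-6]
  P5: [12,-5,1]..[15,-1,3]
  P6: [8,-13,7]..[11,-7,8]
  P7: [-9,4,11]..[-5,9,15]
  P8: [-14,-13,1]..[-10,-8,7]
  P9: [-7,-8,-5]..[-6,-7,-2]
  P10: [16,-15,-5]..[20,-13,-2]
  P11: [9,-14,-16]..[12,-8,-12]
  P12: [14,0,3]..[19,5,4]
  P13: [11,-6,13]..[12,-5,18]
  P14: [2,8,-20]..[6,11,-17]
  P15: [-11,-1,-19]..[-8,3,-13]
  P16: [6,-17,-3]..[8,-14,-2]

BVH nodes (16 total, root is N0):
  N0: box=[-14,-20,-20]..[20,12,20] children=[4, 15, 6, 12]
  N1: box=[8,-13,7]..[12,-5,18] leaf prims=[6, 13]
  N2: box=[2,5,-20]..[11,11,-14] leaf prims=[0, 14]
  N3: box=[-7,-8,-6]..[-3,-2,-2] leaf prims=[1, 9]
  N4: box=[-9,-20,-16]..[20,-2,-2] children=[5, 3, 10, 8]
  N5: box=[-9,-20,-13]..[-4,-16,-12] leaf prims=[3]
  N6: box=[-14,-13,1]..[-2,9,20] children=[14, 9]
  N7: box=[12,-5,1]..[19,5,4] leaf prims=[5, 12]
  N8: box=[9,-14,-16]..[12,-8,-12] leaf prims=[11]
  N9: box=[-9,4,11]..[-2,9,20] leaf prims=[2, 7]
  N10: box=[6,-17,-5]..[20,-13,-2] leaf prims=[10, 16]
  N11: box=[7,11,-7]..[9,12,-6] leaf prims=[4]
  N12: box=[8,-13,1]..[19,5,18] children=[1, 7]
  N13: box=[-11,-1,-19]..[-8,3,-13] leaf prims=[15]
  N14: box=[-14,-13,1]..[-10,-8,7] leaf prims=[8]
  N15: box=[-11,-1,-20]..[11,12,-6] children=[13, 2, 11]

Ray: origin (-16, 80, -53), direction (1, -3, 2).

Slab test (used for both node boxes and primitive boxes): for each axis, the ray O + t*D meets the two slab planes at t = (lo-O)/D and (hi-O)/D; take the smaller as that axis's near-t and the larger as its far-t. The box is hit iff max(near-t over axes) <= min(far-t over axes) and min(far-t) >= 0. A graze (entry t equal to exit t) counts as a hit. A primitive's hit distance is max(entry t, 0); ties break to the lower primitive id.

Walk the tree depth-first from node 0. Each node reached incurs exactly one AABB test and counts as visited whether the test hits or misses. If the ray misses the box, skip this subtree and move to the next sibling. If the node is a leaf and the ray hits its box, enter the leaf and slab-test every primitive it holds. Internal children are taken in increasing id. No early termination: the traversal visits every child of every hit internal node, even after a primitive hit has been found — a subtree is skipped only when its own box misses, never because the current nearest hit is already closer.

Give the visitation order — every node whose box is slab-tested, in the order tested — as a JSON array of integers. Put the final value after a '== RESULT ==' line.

Trace the traversal:
N0 x:[2,36] y:[68/3,100/3] z:[33/2,73/2] -> hit [68/3,100/3], descend [4, 6, 12, 15]
  N4 x:[7,36] y:[82/3,100/3] z:[37/2,51/2] -> miss, prune
  N6 x:[2,14] y:[71/3,31] z:[27,73/2] -> miss, prune
  N12 x:[24,35] y:[25,31] z:[27,71/2] -> hit [27,31], descend [1, 7]
    N1 x:[24,28] y:[85/3,31] z:[30,71/2] -> miss, prune
    N7 x:[28,35] y:[25,85/3] z:[27,57/2] -> hit [28,85/3] leaf, test {P5@t=28, P12(miss)}
  N15 x:[5,27] y:[68/3,27] z:[33/2,47/2] -> hit [68/3,47/2], descend [2, 11, 13]
    N2 x:[18,27] y:[23,25] z:[33/2,39/2] -> miss, prune
    N11 x:[23,25] y:[68/3,23] z:[23,47/2] -> hit [23,23] leaf, test {P4@t=23}
    N13 x:[5,8] y:[77/3,27] z:[17,20] -> miss, prune

Summary -> nodes [0, 4, 6, 12, 1, 7, 15, 2, 11, 13]; box-tests=10; leaf-entries=2; first=P4

== RESULT ==
[0, 4, 6, 12, 1, 7, 15, 2, 11, 13]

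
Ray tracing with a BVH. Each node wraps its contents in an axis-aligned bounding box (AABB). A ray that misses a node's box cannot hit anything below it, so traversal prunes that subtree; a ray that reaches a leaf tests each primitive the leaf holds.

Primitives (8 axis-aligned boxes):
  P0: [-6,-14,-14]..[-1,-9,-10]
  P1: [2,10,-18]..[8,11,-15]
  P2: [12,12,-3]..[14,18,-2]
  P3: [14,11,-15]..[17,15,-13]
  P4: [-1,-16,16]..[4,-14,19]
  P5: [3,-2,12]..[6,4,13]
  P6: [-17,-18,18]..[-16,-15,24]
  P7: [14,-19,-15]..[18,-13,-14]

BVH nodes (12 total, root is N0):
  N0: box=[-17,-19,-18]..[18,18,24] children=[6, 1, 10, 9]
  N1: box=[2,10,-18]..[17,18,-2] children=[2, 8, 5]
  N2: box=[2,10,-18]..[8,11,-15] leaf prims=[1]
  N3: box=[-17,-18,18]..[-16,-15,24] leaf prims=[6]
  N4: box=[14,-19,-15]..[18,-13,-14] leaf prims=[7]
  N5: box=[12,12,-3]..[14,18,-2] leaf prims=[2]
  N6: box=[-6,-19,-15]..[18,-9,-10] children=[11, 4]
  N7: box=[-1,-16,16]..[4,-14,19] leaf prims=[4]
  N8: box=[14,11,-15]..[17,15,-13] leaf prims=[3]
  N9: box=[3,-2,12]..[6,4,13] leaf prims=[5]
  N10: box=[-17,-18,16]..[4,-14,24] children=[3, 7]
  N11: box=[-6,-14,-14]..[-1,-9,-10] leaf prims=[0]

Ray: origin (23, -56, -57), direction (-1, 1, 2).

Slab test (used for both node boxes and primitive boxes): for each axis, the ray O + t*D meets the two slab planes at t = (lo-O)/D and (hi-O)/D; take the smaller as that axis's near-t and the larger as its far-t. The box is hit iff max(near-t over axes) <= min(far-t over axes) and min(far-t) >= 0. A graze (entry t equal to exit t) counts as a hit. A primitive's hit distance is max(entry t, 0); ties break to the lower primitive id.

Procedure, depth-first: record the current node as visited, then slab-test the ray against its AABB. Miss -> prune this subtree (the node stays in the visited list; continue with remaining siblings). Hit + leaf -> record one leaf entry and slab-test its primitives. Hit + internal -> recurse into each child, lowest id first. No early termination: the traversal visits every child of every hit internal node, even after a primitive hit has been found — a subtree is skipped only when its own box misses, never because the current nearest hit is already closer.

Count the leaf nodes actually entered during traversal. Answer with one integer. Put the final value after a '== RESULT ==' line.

Walk:
N0 x:[5,40] y:[37,74] z:[39/2,81/2] -> hit [37,40], descend [1, 6, 9, 10]
  N1 x:[6,21] y:[66,74] z:[39/2,55/2] -> miss, prune
  N6 x:[5,29] y:[37,47] z:[21,47/2] -> miss, prune
  N9 x:[17,20] y:[54,60] z:[69/2,35] -> miss, prune
  N10 x:[19,40] y:[38,42] z:[73/2,81/2] -> hit [38,40], descend [3, 7]
    N3 x:[39,40] y:[38,41] z:[75/2,81/2] -> hit [39,40] leaf, test {P6@t=39}
    N7 x:[19,24] y:[40,42] z:[73/2,38] -> miss, prune

7 AABB tests over nodes [0, 1, 6, 9, 10, 3, 7]; 1 leaf entered; closest P6.

== RESULT ==
1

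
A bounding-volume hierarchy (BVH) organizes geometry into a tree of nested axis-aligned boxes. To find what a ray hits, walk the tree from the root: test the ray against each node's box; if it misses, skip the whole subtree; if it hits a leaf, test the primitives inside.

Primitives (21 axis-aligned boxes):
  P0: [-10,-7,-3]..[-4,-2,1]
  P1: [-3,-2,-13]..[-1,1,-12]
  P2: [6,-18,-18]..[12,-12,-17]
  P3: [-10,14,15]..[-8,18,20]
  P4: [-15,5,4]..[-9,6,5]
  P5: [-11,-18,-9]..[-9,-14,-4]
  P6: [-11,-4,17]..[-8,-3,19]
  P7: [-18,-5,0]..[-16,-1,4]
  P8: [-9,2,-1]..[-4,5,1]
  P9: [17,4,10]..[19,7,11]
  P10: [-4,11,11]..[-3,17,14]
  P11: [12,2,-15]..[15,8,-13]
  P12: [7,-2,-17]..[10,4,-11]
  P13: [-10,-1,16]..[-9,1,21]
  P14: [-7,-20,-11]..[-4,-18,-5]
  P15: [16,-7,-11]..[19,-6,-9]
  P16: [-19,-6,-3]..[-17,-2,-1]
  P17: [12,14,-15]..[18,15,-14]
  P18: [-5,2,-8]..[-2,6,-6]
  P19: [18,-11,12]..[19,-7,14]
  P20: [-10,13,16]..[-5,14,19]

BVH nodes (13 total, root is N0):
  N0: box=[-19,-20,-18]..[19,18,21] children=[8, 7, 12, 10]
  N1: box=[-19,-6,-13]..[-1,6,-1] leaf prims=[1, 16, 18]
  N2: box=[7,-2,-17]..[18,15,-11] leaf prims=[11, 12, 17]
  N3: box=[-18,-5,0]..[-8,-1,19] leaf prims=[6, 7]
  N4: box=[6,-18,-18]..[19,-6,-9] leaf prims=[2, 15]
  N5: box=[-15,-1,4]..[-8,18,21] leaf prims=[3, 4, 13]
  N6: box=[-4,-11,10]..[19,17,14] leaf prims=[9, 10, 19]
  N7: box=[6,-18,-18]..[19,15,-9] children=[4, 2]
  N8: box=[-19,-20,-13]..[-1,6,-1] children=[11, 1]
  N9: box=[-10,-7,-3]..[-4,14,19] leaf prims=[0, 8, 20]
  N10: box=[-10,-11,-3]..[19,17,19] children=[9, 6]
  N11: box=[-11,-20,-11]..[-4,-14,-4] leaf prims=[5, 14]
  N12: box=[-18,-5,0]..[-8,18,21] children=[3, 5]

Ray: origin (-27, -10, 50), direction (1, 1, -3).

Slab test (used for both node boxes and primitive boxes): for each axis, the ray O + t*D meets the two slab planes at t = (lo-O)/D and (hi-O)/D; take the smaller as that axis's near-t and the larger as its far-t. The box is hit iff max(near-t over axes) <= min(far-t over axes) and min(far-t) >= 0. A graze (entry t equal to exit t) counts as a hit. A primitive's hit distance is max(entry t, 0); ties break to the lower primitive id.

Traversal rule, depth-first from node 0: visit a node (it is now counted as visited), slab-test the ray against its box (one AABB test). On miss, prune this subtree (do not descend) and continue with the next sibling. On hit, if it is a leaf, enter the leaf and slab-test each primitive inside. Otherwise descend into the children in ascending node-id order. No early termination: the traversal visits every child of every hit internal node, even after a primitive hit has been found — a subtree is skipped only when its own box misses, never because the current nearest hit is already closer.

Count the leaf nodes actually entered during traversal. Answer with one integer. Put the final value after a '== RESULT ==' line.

Traverse from the root:
N0 x:[8,46] y:[-10,28] z:[29/3,68/3] -> hit [29/3,68/3], descend [7, 8, 10, 12]
  N7 x:[33,46] y:[-8,25] z:[59/3,68/3] -> miss, prune
  N8 x:[8,26] y:[-10,16] z:[17,21] -> miss, prune
  N10 x:[17,46] y:[-1,27] z:[31/3,53/3] -> hit [17,53/3], descend [6, 9]
    N6 x:[23,46] y:[-1,27] z:[12,40/3] -> miss, prune
    N9 x:[17,23] y:[3,24] z:[31/3,53/3] -> hit [17,53/3] leaf, test {P0(miss), P8(miss), P20(miss)}
  N12 x:[9,19] y:[5,28] z:[29/3,50/3] -> hit [29/3,50/3], descend [3, 5]
    N3 x:[9,19] y:[5,9] z:[31/3,50/3] -> miss, prune
    N5 x:[12,19] y:[9,28] z:[29/3,46/3] -> hit [12,46/3] leaf, test {P3(miss), P4@t=15, P13(miss)}

9 AABB tests over nodes [0, 7, 8, 10, 6, 9, 12, 3, 5]; 2 leaves entered; closest P4.

== RESULT ==
2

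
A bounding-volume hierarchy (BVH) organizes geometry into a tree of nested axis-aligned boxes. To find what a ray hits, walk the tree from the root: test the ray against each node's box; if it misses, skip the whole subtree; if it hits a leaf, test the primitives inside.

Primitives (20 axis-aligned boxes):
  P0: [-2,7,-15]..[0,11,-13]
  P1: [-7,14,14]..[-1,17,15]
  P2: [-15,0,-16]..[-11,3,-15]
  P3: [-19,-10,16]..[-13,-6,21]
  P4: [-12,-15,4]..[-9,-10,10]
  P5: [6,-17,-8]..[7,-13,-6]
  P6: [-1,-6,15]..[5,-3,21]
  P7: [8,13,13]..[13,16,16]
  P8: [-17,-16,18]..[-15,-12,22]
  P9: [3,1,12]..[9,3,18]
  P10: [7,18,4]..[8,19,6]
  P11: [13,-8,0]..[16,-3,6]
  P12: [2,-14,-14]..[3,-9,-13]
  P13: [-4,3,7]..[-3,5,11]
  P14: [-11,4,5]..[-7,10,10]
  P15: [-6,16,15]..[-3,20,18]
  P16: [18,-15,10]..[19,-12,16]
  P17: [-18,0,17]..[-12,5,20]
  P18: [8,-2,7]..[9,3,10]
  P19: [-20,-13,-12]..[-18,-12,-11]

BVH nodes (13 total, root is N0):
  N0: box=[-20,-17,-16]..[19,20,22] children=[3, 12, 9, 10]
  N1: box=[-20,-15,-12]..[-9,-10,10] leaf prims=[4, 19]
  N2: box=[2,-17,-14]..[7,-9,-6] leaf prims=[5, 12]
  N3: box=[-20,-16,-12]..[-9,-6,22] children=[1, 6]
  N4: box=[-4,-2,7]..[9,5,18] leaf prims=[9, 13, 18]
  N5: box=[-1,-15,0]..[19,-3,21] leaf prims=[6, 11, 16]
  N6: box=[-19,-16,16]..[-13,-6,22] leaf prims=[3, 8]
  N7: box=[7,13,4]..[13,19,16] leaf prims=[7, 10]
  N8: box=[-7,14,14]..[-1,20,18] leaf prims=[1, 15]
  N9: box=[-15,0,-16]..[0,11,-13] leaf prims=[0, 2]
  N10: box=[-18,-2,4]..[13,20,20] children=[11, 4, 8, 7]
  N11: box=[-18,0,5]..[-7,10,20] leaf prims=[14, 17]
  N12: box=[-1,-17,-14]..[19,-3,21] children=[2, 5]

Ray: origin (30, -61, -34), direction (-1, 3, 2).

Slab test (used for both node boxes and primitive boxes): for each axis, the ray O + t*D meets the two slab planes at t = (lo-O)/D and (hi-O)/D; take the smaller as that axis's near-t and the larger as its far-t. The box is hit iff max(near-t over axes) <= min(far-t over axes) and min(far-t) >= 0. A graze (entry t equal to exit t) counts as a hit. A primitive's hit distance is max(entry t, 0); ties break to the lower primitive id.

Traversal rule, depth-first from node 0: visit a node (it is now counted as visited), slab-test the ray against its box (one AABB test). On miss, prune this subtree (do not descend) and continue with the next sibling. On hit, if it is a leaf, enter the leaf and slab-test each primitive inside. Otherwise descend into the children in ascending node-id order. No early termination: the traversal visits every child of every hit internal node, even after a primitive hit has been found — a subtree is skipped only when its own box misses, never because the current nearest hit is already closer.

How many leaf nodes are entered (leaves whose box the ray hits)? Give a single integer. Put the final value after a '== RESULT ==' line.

Traverse from the root:
N0 x:[11,50] y:[44/3,27] z:[9,28] -> hit [44/3,27], descend [3, 9, 10, 12]
  N3 x:[39,50] y:[15,55/3] z:[11,28] -> miss, prune
  N9 x:[30,45] y:[61/3,24] z:[9,21/2] -> miss, prune
  N10 x:[17,48] y:[59/3,27] z:[19,27] -> hit [59/3,27], descend [4, 7, 8, 11]
    N4 x:[21,34] y:[59/3,22] z:[41/2,26] -> hit [21,22] leaf, test {P9(miss), P13(miss), P18@t=21}
    N7 x:[17,23] y:[74/3,80/3] z:[19,25] -> miss, prune
    N8 x:[31,37] y:[25,27] z:[24,26] -> miss, prune
    N11 x:[37,48] y:[61/3,71/3] z:[39/2,27] -> miss, prune
  N12 x:[11,31] y:[44/3,58/3] z:[10,55/2] -> hit [44/3,58/3], descend [2, 5]
    N2 x:[23,28] y:[44/3,52/3] z:[10,14] -> miss, prune
    N5 x:[11,31] y:[46/3,58/3] z:[17,55/2] -> hit [17,58/3] leaf, test {P6(miss), P11(miss), P16(miss)}

order=[0, 3, 9, 10, 4, 7, 8, 11, 12, 2, 5]  |boxes|=11  |leaves|=2  hit=P18

== RESULT ==
2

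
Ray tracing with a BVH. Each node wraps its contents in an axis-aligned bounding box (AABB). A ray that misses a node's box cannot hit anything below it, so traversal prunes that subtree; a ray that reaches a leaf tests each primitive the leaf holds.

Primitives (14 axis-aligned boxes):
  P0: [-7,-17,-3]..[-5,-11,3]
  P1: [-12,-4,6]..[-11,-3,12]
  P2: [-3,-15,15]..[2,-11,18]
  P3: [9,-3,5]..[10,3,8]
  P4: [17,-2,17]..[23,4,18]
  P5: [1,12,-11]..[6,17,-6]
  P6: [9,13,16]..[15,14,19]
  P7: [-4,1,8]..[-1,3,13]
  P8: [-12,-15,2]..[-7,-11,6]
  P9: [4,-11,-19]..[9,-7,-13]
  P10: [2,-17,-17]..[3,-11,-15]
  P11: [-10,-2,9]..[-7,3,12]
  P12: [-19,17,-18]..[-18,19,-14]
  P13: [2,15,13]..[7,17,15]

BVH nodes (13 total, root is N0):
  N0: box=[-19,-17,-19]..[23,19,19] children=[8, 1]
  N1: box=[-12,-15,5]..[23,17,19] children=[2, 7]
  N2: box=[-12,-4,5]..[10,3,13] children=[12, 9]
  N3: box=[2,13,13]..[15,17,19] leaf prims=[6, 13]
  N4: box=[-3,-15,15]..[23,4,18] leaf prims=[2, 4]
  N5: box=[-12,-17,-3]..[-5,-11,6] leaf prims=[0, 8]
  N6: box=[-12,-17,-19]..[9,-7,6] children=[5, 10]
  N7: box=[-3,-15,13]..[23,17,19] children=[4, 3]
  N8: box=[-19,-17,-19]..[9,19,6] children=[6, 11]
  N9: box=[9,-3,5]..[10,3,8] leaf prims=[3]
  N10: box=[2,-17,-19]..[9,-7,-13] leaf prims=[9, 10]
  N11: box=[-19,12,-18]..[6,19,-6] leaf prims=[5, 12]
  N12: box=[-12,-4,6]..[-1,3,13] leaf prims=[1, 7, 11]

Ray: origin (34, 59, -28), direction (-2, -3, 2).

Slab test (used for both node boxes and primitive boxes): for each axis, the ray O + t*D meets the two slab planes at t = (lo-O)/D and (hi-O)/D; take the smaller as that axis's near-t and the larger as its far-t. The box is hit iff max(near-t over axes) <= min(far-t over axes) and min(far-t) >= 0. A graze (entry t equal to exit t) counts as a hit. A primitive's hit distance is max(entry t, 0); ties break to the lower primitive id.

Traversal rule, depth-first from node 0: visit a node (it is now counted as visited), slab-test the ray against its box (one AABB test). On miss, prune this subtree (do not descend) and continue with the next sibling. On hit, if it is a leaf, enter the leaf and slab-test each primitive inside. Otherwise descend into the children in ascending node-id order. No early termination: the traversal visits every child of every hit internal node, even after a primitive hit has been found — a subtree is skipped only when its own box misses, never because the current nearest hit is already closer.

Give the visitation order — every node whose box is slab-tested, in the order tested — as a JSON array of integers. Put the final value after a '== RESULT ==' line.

Trace the traversal:
N0 x:[11/2,53/2] y:[40/3,76/3] z:[9/2,47/2] -> hit [40/3,47/2], descend [1, 8]
  N1 x:[11/2,23] y:[14,74/3] z:[33/2,47/2] -> hit [33/2,23], descend [2, 7]
    N2 x:[12,23] y:[56/3,21] z:[33/2,41/2] -> hit [56/3,41/2], descend [9, 12]
      N9 x:[12,25/2] y:[56/3,62/3] z:[33/2,18] -> miss, prune
      N12 x:[35/2,23] y:[56/3,21] z:[17,41/2] -> hit [56/3,41/2] leaf, test {P1(miss), P7@t=56/3, P11(miss)}
    N7 x:[11/2,37/2] y:[14,74/3] z:[41/2,47/2] -> miss, prune
  N8 x:[25/2,53/2] y:[40/3,76/3] z:[9/2,17] -> hit [40/3,17], descend [6, 11]
    N6 x:[25/2,23] y:[22,76/3] z:[9/2,17] -> miss, prune
    N11 x:[14,53/2] y:[40/3,47/3] z:[5,11] -> miss, prune

order=[0, 1, 2, 9, 12, 7, 8, 6, 11]  |boxes|=9  |leaves|=1  hit=P7

== RESULT ==
[0, 1, 2, 9, 12, 7, 8, 6, 11]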